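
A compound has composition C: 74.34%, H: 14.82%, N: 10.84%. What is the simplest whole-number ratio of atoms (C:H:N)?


Assume 100 g of compound, divide each mass% by atomic mass to get moles, then normalize by the smallest to get a raw atom ratio.
Moles per 100 g: C: 74.34/12.011 = 6.1893, H: 14.82/1.008 = 14.7024, N: 10.84/14.007 = 0.7739
Raw ratio (divide by min = 0.7739): C: 7.998, H: 18.998, N: 1.0
Multiply by 1 to clear fractions: C: 7.998 ~= 8, H: 18.998 ~= 19, N: 1.0 ~= 1
Reduce by GCD to get the simplest whole-number ratio:

8:19:1


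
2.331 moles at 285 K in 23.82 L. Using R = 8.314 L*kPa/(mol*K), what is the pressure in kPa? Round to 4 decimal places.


PV = nRT, solve for P = nRT / V.
nRT = 2.331 * 8.314 * 285 = 5523.2812
P = 5523.2812 / 23.82
P = 231.87578505 kPa, rounded to 4 dp:

231.8758 kPa


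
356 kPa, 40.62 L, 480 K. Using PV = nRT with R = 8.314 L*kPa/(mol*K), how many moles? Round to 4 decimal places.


PV = nRT, solve for n = PV / (RT).
PV = 356 * 40.62 = 14460.72
RT = 8.314 * 480 = 3990.72
n = 14460.72 / 3990.72
n = 3.62358672 mol, rounded to 4 dp:

3.6236 mol


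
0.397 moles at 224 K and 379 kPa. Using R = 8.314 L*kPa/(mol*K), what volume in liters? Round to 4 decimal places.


PV = nRT, solve for V = nRT / P.
nRT = 0.397 * 8.314 * 224 = 739.3474
V = 739.3474 / 379
V = 1.9507847 L, rounded to 4 dp:

1.9508 L


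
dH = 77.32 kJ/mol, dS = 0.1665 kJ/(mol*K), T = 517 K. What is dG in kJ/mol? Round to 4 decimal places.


Gibbs: dG = dH - T*dS (consistent units, dS already in kJ/(mol*K)).
T*dS = 517 * 0.1665 = 86.0805
dG = 77.32 - (86.0805)
dG = -8.7605 kJ/mol, rounded to 4 dp:

-8.7605 kJ/mol


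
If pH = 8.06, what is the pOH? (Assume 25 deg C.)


At 25 deg C, pH + pOH = 14.
pOH = 14 - pH = 14 - 8.06
pOH = 5.94:

5.94


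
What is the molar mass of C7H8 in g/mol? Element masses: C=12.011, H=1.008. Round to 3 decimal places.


M = sum(count * atomic_mass) over atoms.
M = 7*12.011 + 8*1.008
M = 84.077 + 8.064
M = 92.141 g/mol, rounded to 3 dp:

92.141 g/mol


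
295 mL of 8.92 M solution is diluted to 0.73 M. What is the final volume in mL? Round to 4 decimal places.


Dilution: M1*V1 = M2*V2, solve for V2.
V2 = M1*V1 / M2
V2 = 8.92 * 295 / 0.73
V2 = 2631.4 / 0.73
V2 = 3604.65753425 mL, rounded to 4 dp:

3604.6575 mL


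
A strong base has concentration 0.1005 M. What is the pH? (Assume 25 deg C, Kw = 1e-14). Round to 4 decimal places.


A strong base dissociates completely, so [OH-] equals the given concentration.
pOH = -log10([OH-]) = -log10(0.1005) = 0.997834
pH = 14 - pOH = 14 - 0.997834
pH = 13.002166, rounded to 4 dp:

13.0022


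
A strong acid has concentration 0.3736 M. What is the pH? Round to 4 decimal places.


A strong acid dissociates completely, so [H+] equals the given concentration.
pH = -log10([H+]) = -log10(0.3736)
pH = 0.42759313, rounded to 4 dp:

0.4276


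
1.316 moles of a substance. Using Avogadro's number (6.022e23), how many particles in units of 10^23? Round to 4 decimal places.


N = n * NA, then divide by 1e23 for the requested units.
N / 1e23 = n * 6.022
N / 1e23 = 1.316 * 6.022
N / 1e23 = 7.924952, rounded to 4 dp:

7.9250


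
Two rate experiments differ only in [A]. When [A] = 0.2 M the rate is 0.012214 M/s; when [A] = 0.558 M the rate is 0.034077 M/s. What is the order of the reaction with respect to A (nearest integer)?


Rate is proportional to [A]^n, so rate2/rate1 = ([A]2/[A]1)^n. Take logs to solve for n.
rate2/rate1 = 0.034077 / 0.012214 = 2.79
[A]2/[A]1 = 0.558 / 0.2 = 2.79
n = ln(2.79) / ln(2.79) = 1.0
Nearest integer order:

1


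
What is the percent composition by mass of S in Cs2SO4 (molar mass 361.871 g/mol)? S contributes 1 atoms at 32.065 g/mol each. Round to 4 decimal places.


pct = 100 * (n_elem * M_elem) / M_total
mass_contribution = 1 * 32.065 = 32.065 g/mol
pct = 100 * 32.065 / 361.871
pct = 8.86089242 %, rounded to 4 dp:

8.8609 %


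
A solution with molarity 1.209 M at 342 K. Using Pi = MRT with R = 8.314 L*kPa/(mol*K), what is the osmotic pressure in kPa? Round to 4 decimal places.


Osmotic pressure (van't Hoff): Pi = M*R*T.
RT = 8.314 * 342 = 2843.388
Pi = 1.209 * 2843.388
Pi = 3437.656092 kPa, rounded to 4 dp:

3437.6561 kPa


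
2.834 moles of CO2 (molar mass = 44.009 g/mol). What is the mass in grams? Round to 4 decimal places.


mass = n * M
mass = 2.834 * 44.009
mass = 124.721506 g, rounded to 4 dp:

124.7215 g


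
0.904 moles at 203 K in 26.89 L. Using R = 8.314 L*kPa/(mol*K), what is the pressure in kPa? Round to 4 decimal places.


PV = nRT, solve for P = nRT / V.
nRT = 0.904 * 8.314 * 203 = 1525.7188
P = 1525.7188 / 26.89
P = 56.73926367 kPa, rounded to 4 dp:

56.7393 kPa


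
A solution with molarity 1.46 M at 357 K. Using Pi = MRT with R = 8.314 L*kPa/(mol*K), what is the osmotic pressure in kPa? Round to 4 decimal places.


Osmotic pressure (van't Hoff): Pi = M*R*T.
RT = 8.314 * 357 = 2968.098
Pi = 1.46 * 2968.098
Pi = 4333.42308 kPa, rounded to 4 dp:

4333.4231 kPa


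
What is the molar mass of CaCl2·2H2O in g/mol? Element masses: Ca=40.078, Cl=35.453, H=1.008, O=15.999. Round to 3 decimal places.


M = sum(count * atomic_mass) over atoms.
M = 1*40.078 + 2*35.453 + 4*1.008 + 2*15.999
M = 40.078 + 70.906 + 4.032 + 31.998
M = 147.014 g/mol, rounded to 3 dp:

147.014 g/mol


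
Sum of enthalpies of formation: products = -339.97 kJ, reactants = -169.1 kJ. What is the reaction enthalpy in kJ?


dH_rxn = sum(dH_f products) - sum(dH_f reactants)
dH_rxn = -339.97 - (-169.1)
dH_rxn = -170.87 kJ:

-170.87 kJ


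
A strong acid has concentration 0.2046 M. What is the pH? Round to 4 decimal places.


A strong acid dissociates completely, so [H+] equals the given concentration.
pH = -log10([H+]) = -log10(0.2046)
pH = 0.68909437, rounded to 4 dp:

0.6891


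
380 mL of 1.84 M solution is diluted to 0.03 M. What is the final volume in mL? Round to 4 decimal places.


Dilution: M1*V1 = M2*V2, solve for V2.
V2 = M1*V1 / M2
V2 = 1.84 * 380 / 0.03
V2 = 699.2 / 0.03
V2 = 23306.66666667 mL, rounded to 4 dp:

23306.6667 mL


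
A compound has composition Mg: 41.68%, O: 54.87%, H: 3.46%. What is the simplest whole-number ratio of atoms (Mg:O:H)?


Assume 100 g of compound, divide each mass% by atomic mass to get moles, then normalize by the smallest to get a raw atom ratio.
Moles per 100 g: Mg: 41.68/24.305 = 1.7149, O: 54.87/15.999 = 3.4296, H: 3.46/1.008 = 3.4325
Raw ratio (divide by min = 1.7149): Mg: 1.0, O: 2.0, H: 2.002
Multiply by 1 to clear fractions: Mg: 1.0 ~= 1, O: 2.0 ~= 2, H: 2.002 ~= 2
Reduce by GCD to get the simplest whole-number ratio:

1:2:2


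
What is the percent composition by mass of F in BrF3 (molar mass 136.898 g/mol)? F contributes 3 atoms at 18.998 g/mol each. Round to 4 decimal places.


pct = 100 * (n_elem * M_elem) / M_total
mass_contribution = 3 * 18.998 = 56.994 g/mol
pct = 100 * 56.994 / 136.898
pct = 41.63245628 %, rounded to 4 dp:

41.6325 %


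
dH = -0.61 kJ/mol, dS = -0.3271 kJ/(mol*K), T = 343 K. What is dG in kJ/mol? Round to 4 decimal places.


Gibbs: dG = dH - T*dS (consistent units, dS already in kJ/(mol*K)).
T*dS = 343 * -0.3271 = -112.1953
dG = -0.61 - (-112.1953)
dG = 111.5853 kJ/mol, rounded to 4 dp:

111.5853 kJ/mol


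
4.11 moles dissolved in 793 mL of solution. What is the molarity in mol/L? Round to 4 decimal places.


Convert volume to liters: V_L = V_mL / 1000.
V_L = 793 / 1000 = 0.793 L
M = n / V_L = 4.11 / 0.793
M = 5.18284994 mol/L, rounded to 4 dp:

5.1828 mol/L


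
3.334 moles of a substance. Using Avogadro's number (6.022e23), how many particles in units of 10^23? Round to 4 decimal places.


N = n * NA, then divide by 1e23 for the requested units.
N / 1e23 = n * 6.022
N / 1e23 = 3.334 * 6.022
N / 1e23 = 20.077348, rounded to 4 dp:

20.0773


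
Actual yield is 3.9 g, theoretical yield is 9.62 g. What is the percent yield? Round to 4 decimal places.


% yield = 100 * actual / theoretical
% yield = 100 * 3.9 / 9.62
% yield = 40.54054054 %, rounded to 4 dp:

40.5405 %


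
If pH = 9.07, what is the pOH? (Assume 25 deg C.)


At 25 deg C, pH + pOH = 14.
pOH = 14 - pH = 14 - 9.07
pOH = 4.93:

4.93


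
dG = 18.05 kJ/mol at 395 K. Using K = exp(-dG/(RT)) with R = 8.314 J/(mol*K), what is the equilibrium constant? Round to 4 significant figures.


dG is in kJ/mol; multiply by 1000 to match R in J/(mol*K).
RT = 8.314 * 395 = 3284.03 J/mol
exponent = -dG*1000 / (RT) = -(18.05*1000) / 3284.03 = -5.49629571
K = exp(-5.49629571)
K = 0.0041019381, rounded to 4 significant figures:

0.004102


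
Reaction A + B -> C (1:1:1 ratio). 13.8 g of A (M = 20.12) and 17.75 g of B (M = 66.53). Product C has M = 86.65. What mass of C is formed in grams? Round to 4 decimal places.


Find moles of each reactant; the smaller value is the limiting reagent in a 1:1:1 reaction, so moles_C equals moles of the limiter.
n_A = mass_A / M_A = 13.8 / 20.12 = 0.685885 mol
n_B = mass_B / M_B = 17.75 / 66.53 = 0.266797 mol
Limiting reagent: B (smaller), n_limiting = 0.266797 mol
mass_C = n_limiting * M_C = 0.266797 * 86.65
mass_C = 23.11796005 g, rounded to 4 dp:

23.1180 g


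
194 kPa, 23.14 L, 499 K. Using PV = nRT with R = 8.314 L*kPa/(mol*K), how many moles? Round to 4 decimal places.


PV = nRT, solve for n = PV / (RT).
PV = 194 * 23.14 = 4489.16
RT = 8.314 * 499 = 4148.686
n = 4489.16 / 4148.686
n = 1.08206791 mol, rounded to 4 dp:

1.0821 mol


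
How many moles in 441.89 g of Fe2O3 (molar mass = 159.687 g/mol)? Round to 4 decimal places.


n = mass / M
n = 441.89 / 159.687
n = 2.76722589 mol, rounded to 4 dp:

2.7672 mol


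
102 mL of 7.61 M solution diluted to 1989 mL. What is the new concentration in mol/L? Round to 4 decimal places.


Dilution: M1*V1 = M2*V2, solve for M2.
M2 = M1*V1 / V2
M2 = 7.61 * 102 / 1989
M2 = 776.22 / 1989
M2 = 0.39025641 mol/L, rounded to 4 dp:

0.3903 mol/L


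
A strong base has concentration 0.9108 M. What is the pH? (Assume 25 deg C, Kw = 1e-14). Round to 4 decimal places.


A strong base dissociates completely, so [OH-] equals the given concentration.
pOH = -log10([OH-]) = -log10(0.9108) = 0.040577
pH = 14 - pOH = 14 - 0.040577
pH = 13.959423, rounded to 4 dp:

13.9594


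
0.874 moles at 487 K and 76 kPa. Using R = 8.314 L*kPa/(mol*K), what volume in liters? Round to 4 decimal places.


PV = nRT, solve for V = nRT / P.
nRT = 0.874 * 8.314 * 487 = 3538.7543
V = 3538.7543 / 76
V = 46.56255658 L, rounded to 4 dp:

46.5626 L


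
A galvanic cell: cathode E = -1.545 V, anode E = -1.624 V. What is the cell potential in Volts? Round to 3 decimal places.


Standard cell potential: E_cell = E_cathode - E_anode.
E_cell = -1.545 - (-1.624)
E_cell = 0.079 V, rounded to 3 dp:

0.079 V


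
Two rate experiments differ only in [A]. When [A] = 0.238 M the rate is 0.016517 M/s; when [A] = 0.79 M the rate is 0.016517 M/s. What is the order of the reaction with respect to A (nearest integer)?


Rate is proportional to [A]^n, so rate2/rate1 = ([A]2/[A]1)^n. Take logs to solve for n.
rate2/rate1 = 0.016517 / 0.016517 = 1.0
[A]2/[A]1 = 0.79 / 0.238 = 3.3193
n = ln(1.0) / ln(3.3193) = 0.0
Nearest integer order:

0


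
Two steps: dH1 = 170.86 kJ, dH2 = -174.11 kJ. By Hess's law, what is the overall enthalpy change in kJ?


Hess's law: enthalpy is a state function, so add the step enthalpies.
dH_total = dH1 + dH2 = 170.86 + (-174.11)
dH_total = -3.25 kJ:

-3.25 kJ


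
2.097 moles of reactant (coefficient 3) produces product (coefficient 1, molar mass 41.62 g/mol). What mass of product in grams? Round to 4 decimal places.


Use the coefficient ratio to convert reactant moles to product moles, then multiply by the product's molar mass.
moles_P = moles_R * (coeff_P / coeff_R) = 2.097 * (1/3) = 0.699
mass_P = moles_P * M_P = 0.699 * 41.62
mass_P = 29.09238 g, rounded to 4 dp:

29.0924 g


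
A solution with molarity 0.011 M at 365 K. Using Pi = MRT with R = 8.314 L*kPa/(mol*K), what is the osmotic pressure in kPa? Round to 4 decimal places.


Osmotic pressure (van't Hoff): Pi = M*R*T.
RT = 8.314 * 365 = 3034.61
Pi = 0.011 * 3034.61
Pi = 33.38071 kPa, rounded to 4 dp:

33.3807 kPa


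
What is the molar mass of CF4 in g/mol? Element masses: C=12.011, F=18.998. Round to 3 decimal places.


M = sum(count * atomic_mass) over atoms.
M = 1*12.011 + 4*18.998
M = 12.011 + 75.992
M = 88.003 g/mol, rounded to 3 dp:

88.003 g/mol


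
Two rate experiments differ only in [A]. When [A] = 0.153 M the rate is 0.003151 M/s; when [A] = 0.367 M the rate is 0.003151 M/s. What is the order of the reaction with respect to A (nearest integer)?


Rate is proportional to [A]^n, so rate2/rate1 = ([A]2/[A]1)^n. Take logs to solve for n.
rate2/rate1 = 0.003151 / 0.003151 = 1.0
[A]2/[A]1 = 0.367 / 0.153 = 2.3987
n = ln(1.0) / ln(2.3987) = 0.0
Nearest integer order:

0


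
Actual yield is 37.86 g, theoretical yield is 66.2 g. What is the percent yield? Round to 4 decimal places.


% yield = 100 * actual / theoretical
% yield = 100 * 37.86 / 66.2
% yield = 57.19033233 %, rounded to 4 dp:

57.1903 %


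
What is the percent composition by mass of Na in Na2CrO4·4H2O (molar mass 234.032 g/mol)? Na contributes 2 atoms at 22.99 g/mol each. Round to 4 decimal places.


pct = 100 * (n_elem * M_elem) / M_total
mass_contribution = 2 * 22.99 = 45.98 g/mol
pct = 100 * 45.98 / 234.032
pct = 19.6468859 %, rounded to 4 dp:

19.6469 %


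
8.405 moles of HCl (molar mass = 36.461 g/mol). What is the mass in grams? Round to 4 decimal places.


mass = n * M
mass = 8.405 * 36.461
mass = 306.454705 g, rounded to 4 dp:

306.4547 g


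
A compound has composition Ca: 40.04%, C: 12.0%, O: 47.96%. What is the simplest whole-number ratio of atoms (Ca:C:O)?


Assume 100 g of compound, divide each mass% by atomic mass to get moles, then normalize by the smallest to get a raw atom ratio.
Moles per 100 g: Ca: 40.04/40.078 = 0.9991, C: 12.0/12.011 = 0.9991, O: 47.96/15.999 = 2.9977
Raw ratio (divide by min = 0.9991): Ca: 1.0, C: 1.0, O: 3.001
Multiply by 1 to clear fractions: Ca: 1.0 ~= 1, C: 1.0 ~= 1, O: 3.001 ~= 3
Reduce by GCD to get the simplest whole-number ratio:

1:1:3


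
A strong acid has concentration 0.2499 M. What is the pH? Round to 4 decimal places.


A strong acid dissociates completely, so [H+] equals the given concentration.
pH = -log10([H+]) = -log10(0.2499)
pH = 0.60223374, rounded to 4 dp:

0.6022


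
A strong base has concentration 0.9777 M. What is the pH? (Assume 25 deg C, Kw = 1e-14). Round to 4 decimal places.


A strong base dissociates completely, so [OH-] equals the given concentration.
pOH = -log10([OH-]) = -log10(0.9777) = 0.009794
pH = 14 - pOH = 14 - 0.009794
pH = 13.990206, rounded to 4 dp:

13.9902


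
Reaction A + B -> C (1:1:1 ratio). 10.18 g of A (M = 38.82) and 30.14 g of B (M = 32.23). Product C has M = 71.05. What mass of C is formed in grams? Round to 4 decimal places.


Find moles of each reactant; the smaller value is the limiting reagent in a 1:1:1 reaction, so moles_C equals moles of the limiter.
n_A = mass_A / M_A = 10.18 / 38.82 = 0.262236 mol
n_B = mass_B / M_B = 30.14 / 32.23 = 0.935154 mol
Limiting reagent: A (smaller), n_limiting = 0.262236 mol
mass_C = n_limiting * M_C = 0.262236 * 71.05
mass_C = 18.6318678 g, rounded to 4 dp:

18.6319 g


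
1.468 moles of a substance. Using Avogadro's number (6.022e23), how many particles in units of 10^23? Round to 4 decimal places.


N = n * NA, then divide by 1e23 for the requested units.
N / 1e23 = n * 6.022
N / 1e23 = 1.468 * 6.022
N / 1e23 = 8.840296, rounded to 4 dp:

8.8403


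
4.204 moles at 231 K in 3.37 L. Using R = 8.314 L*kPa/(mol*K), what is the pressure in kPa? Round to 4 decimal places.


PV = nRT, solve for P = nRT / V.
nRT = 4.204 * 8.314 * 231 = 8073.9249
P = 8073.9249 / 3.37
P = 2395.82341246 kPa, rounded to 4 dp:

2395.8234 kPa


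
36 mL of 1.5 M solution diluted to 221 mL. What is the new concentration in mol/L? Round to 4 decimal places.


Dilution: M1*V1 = M2*V2, solve for M2.
M2 = M1*V1 / V2
M2 = 1.5 * 36 / 221
M2 = 54.0 / 221
M2 = 0.24434389 mol/L, rounded to 4 dp:

0.2443 mol/L


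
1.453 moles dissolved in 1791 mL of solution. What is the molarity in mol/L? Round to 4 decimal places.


Convert volume to liters: V_L = V_mL / 1000.
V_L = 1791 / 1000 = 1.791 L
M = n / V_L = 1.453 / 1.791
M = 0.81127862 mol/L, rounded to 4 dp:

0.8113 mol/L


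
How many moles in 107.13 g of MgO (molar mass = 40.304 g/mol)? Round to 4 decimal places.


n = mass / M
n = 107.13 / 40.304
n = 2.65804883 mol, rounded to 4 dp:

2.6580 mol


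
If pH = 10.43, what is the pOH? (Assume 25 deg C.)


At 25 deg C, pH + pOH = 14.
pOH = 14 - pH = 14 - 10.43
pOH = 3.57:

3.57


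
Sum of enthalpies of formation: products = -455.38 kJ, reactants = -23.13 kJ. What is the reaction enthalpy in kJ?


dH_rxn = sum(dH_f products) - sum(dH_f reactants)
dH_rxn = -455.38 - (-23.13)
dH_rxn = -432.25 kJ:

-432.25 kJ


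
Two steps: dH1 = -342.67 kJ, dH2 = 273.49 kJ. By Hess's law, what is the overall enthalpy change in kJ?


Hess's law: enthalpy is a state function, so add the step enthalpies.
dH_total = dH1 + dH2 = -342.67 + (273.49)
dH_total = -69.18 kJ:

-69.18 kJ


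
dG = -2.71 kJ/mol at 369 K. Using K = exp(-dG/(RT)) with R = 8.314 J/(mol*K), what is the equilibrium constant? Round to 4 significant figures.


dG is in kJ/mol; multiply by 1000 to match R in J/(mol*K).
RT = 8.314 * 369 = 3067.866 J/mol
exponent = -dG*1000 / (RT) = -(-2.71*1000) / 3067.866 = 0.88335019
K = exp(0.88335019)
K = 2.4189902, rounded to 4 significant figures:

2.419


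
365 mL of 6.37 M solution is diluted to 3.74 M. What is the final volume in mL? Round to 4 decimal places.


Dilution: M1*V1 = M2*V2, solve for V2.
V2 = M1*V1 / M2
V2 = 6.37 * 365 / 3.74
V2 = 2325.05 / 3.74
V2 = 621.67112299 mL, rounded to 4 dp:

621.6711 mL


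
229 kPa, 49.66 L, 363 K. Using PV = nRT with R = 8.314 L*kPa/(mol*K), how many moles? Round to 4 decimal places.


PV = nRT, solve for n = PV / (RT).
PV = 229 * 49.66 = 11372.14
RT = 8.314 * 363 = 3017.982
n = 11372.14 / 3017.982
n = 3.76812718 mol, rounded to 4 dp:

3.7681 mol


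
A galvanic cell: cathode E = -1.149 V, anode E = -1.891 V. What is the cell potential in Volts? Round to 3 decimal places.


Standard cell potential: E_cell = E_cathode - E_anode.
E_cell = -1.149 - (-1.891)
E_cell = 0.742 V, rounded to 3 dp:

0.742 V


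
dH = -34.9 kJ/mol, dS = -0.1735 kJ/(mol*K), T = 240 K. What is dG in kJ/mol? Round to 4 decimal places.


Gibbs: dG = dH - T*dS (consistent units, dS already in kJ/(mol*K)).
T*dS = 240 * -0.1735 = -41.64
dG = -34.9 - (-41.64)
dG = 6.74 kJ/mol, rounded to 4 dp:

6.7400 kJ/mol


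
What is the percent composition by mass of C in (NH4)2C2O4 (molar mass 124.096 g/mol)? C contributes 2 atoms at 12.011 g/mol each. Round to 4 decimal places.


pct = 100 * (n_elem * M_elem) / M_total
mass_contribution = 2 * 12.011 = 24.022 g/mol
pct = 100 * 24.022 / 124.096
pct = 19.35759412 %, rounded to 4 dp:

19.3576 %


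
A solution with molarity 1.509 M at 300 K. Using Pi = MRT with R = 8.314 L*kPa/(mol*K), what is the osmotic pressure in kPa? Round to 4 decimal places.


Osmotic pressure (van't Hoff): Pi = M*R*T.
RT = 8.314 * 300 = 2494.2
Pi = 1.509 * 2494.2
Pi = 3763.7478 kPa, rounded to 4 dp:

3763.7478 kPa


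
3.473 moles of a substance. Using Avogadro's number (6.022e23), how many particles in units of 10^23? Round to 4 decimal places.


N = n * NA, then divide by 1e23 for the requested units.
N / 1e23 = n * 6.022
N / 1e23 = 3.473 * 6.022
N / 1e23 = 20.914406, rounded to 4 dp:

20.9144


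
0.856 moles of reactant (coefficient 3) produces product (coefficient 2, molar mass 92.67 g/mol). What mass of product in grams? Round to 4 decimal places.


Use the coefficient ratio to convert reactant moles to product moles, then multiply by the product's molar mass.
moles_P = moles_R * (coeff_P / coeff_R) = 0.856 * (2/3) = 0.570667
mass_P = moles_P * M_P = 0.570667 * 92.67
mass_P = 52.88371089 g, rounded to 4 dp:

52.8837 g


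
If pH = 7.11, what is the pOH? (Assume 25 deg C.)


At 25 deg C, pH + pOH = 14.
pOH = 14 - pH = 14 - 7.11
pOH = 6.89:

6.89


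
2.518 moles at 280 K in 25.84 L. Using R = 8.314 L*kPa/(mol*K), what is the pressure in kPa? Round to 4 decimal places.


PV = nRT, solve for P = nRT / V.
nRT = 2.518 * 8.314 * 280 = 5861.7026
P = 5861.7026 / 25.84
P = 226.84607585 kPa, rounded to 4 dp:

226.8461 kPa


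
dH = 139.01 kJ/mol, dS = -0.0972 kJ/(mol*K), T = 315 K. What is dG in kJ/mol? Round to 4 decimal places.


Gibbs: dG = dH - T*dS (consistent units, dS already in kJ/(mol*K)).
T*dS = 315 * -0.0972 = -30.618
dG = 139.01 - (-30.618)
dG = 169.628 kJ/mol, rounded to 4 dp:

169.6280 kJ/mol


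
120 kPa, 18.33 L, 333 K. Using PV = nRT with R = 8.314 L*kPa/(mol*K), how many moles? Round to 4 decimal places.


PV = nRT, solve for n = PV / (RT).
PV = 120 * 18.33 = 2199.6
RT = 8.314 * 333 = 2768.562
n = 2199.6 / 2768.562
n = 0.79449187 mol, rounded to 4 dp:

0.7945 mol


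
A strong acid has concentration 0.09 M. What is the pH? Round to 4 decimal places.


A strong acid dissociates completely, so [H+] equals the given concentration.
pH = -log10([H+]) = -log10(0.09)
pH = 1.04575749, rounded to 4 dp:

1.0458


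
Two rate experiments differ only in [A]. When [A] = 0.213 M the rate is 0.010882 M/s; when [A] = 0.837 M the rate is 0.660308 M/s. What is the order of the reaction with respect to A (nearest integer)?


Rate is proportional to [A]^n, so rate2/rate1 = ([A]2/[A]1)^n. Take logs to solve for n.
rate2/rate1 = 0.660308 / 0.010882 = 60.6789
[A]2/[A]1 = 0.837 / 0.213 = 3.9296
n = ln(60.6789) / ln(3.9296) = 3.0
Nearest integer order:

3


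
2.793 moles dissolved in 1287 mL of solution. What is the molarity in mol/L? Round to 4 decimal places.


Convert volume to liters: V_L = V_mL / 1000.
V_L = 1287 / 1000 = 1.287 L
M = n / V_L = 2.793 / 1.287
M = 2.17016317 mol/L, rounded to 4 dp:

2.1702 mol/L


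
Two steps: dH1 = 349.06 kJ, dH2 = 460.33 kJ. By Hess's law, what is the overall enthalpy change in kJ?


Hess's law: enthalpy is a state function, so add the step enthalpies.
dH_total = dH1 + dH2 = 349.06 + (460.33)
dH_total = 809.39 kJ:

809.39 kJ


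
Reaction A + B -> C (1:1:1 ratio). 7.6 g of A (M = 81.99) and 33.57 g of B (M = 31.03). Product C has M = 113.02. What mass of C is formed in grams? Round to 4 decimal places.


Find moles of each reactant; the smaller value is the limiting reagent in a 1:1:1 reaction, so moles_C equals moles of the limiter.
n_A = mass_A / M_A = 7.6 / 81.99 = 0.092694 mol
n_B = mass_B / M_B = 33.57 / 31.03 = 1.081856 mol
Limiting reagent: A (smaller), n_limiting = 0.092694 mol
mass_C = n_limiting * M_C = 0.092694 * 113.02
mass_C = 10.47627588 g, rounded to 4 dp:

10.4763 g


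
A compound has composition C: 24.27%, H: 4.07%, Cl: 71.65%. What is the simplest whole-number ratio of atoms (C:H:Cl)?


Assume 100 g of compound, divide each mass% by atomic mass to get moles, then normalize by the smallest to get a raw atom ratio.
Moles per 100 g: C: 24.27/12.011 = 2.0206, H: 4.07/1.008 = 4.0377, Cl: 71.65/35.453 = 2.021
Raw ratio (divide by min = 2.0206): C: 1.0, H: 1.998, Cl: 1.0
Multiply by 1 to clear fractions: C: 1.0 ~= 1, H: 1.998 ~= 2, Cl: 1.0 ~= 1
Reduce by GCD to get the simplest whole-number ratio:

1:2:1


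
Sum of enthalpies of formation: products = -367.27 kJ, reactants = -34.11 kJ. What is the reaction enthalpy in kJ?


dH_rxn = sum(dH_f products) - sum(dH_f reactants)
dH_rxn = -367.27 - (-34.11)
dH_rxn = -333.16 kJ:

-333.16 kJ


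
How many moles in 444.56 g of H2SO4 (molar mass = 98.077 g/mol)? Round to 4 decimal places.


n = mass / M
n = 444.56 / 98.077
n = 4.53276507 mol, rounded to 4 dp:

4.5328 mol


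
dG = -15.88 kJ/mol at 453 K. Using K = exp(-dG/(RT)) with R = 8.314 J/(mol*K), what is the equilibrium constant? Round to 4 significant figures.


dG is in kJ/mol; multiply by 1000 to match R in J/(mol*K).
RT = 8.314 * 453 = 3766.242 J/mol
exponent = -dG*1000 / (RT) = -(-15.88*1000) / 3766.242 = 4.21640458
K = exp(4.21640458)
K = 67.789315, rounded to 4 significant figures:

67.79


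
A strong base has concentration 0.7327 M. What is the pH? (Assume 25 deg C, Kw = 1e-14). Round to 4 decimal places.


A strong base dissociates completely, so [OH-] equals the given concentration.
pOH = -log10([OH-]) = -log10(0.7327) = 0.135074
pH = 14 - pOH = 14 - 0.135074
pH = 13.864926, rounded to 4 dp:

13.8649


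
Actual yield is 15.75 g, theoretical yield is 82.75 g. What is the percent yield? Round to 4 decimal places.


% yield = 100 * actual / theoretical
% yield = 100 * 15.75 / 82.75
% yield = 19.03323263 %, rounded to 4 dp:

19.0332 %


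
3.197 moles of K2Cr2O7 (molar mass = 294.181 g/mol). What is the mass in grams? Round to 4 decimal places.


mass = n * M
mass = 3.197 * 294.181
mass = 940.496657 g, rounded to 4 dp:

940.4967 g


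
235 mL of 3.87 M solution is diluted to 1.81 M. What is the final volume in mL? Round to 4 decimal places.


Dilution: M1*V1 = M2*V2, solve for V2.
V2 = M1*V1 / M2
V2 = 3.87 * 235 / 1.81
V2 = 909.45 / 1.81
V2 = 502.45856354 mL, rounded to 4 dp:

502.4586 mL


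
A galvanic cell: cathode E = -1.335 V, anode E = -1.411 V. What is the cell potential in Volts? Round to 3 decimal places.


Standard cell potential: E_cell = E_cathode - E_anode.
E_cell = -1.335 - (-1.411)
E_cell = 0.076 V, rounded to 3 dp:

0.076 V


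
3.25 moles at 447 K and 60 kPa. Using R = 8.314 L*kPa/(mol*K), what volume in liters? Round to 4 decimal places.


PV = nRT, solve for V = nRT / P.
nRT = 3.25 * 8.314 * 447 = 12078.1635
V = 12078.1635 / 60
V = 201.302725 L, rounded to 4 dp:

201.3027 L


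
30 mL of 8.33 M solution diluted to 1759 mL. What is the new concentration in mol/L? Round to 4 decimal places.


Dilution: M1*V1 = M2*V2, solve for M2.
M2 = M1*V1 / V2
M2 = 8.33 * 30 / 1759
M2 = 249.9 / 1759
M2 = 0.14206936 mol/L, rounded to 4 dp:

0.1421 mol/L


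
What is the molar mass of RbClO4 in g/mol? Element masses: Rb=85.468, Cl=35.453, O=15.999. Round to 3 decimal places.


M = sum(count * atomic_mass) over atoms.
M = 1*85.468 + 1*35.453 + 4*15.999
M = 85.468 + 35.453 + 63.996
M = 184.917 g/mol, rounded to 3 dp:

184.917 g/mol


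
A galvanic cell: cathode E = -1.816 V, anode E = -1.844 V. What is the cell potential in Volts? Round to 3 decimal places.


Standard cell potential: E_cell = E_cathode - E_anode.
E_cell = -1.816 - (-1.844)
E_cell = 0.028 V, rounded to 3 dp:

0.028 V


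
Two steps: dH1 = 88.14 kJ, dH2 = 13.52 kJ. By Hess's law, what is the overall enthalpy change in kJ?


Hess's law: enthalpy is a state function, so add the step enthalpies.
dH_total = dH1 + dH2 = 88.14 + (13.52)
dH_total = 101.66 kJ:

101.66 kJ


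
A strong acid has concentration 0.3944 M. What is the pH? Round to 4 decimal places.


A strong acid dissociates completely, so [H+] equals the given concentration.
pH = -log10([H+]) = -log10(0.3944)
pH = 0.40406309, rounded to 4 dp:

0.4041


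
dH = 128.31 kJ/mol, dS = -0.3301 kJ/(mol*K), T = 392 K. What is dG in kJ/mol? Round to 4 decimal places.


Gibbs: dG = dH - T*dS (consistent units, dS already in kJ/(mol*K)).
T*dS = 392 * -0.3301 = -129.3992
dG = 128.31 - (-129.3992)
dG = 257.7092 kJ/mol, rounded to 4 dp:

257.7092 kJ/mol


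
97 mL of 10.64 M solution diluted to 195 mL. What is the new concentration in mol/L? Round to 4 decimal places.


Dilution: M1*V1 = M2*V2, solve for M2.
M2 = M1*V1 / V2
M2 = 10.64 * 97 / 195
M2 = 1032.08 / 195
M2 = 5.29271795 mol/L, rounded to 4 dp:

5.2927 mol/L


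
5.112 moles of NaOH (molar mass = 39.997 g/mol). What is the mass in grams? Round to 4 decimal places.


mass = n * M
mass = 5.112 * 39.997
mass = 204.464664 g, rounded to 4 dp:

204.4647 g


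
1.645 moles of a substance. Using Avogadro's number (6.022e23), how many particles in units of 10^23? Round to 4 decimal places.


N = n * NA, then divide by 1e23 for the requested units.
N / 1e23 = n * 6.022
N / 1e23 = 1.645 * 6.022
N / 1e23 = 9.90619, rounded to 4 dp:

9.9062


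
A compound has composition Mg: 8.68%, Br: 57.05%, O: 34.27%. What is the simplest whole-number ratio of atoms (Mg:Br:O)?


Assume 100 g of compound, divide each mass% by atomic mass to get moles, then normalize by the smallest to get a raw atom ratio.
Moles per 100 g: Mg: 8.68/24.305 = 0.3571, Br: 57.05/79.904 = 0.714, O: 34.27/15.999 = 2.142
Raw ratio (divide by min = 0.3571): Mg: 1.0, Br: 1.999, O: 5.998
Multiply by 1 to clear fractions: Mg: 1.0 ~= 1, Br: 1.999 ~= 2, O: 5.998 ~= 6
Reduce by GCD to get the simplest whole-number ratio:

1:2:6


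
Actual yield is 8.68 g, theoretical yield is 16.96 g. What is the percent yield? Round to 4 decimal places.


% yield = 100 * actual / theoretical
% yield = 100 * 8.68 / 16.96
% yield = 51.17924528 %, rounded to 4 dp:

51.1792 %


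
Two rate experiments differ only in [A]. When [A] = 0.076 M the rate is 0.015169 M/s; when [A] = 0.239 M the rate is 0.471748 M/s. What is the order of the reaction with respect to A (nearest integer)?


Rate is proportional to [A]^n, so rate2/rate1 = ([A]2/[A]1)^n. Take logs to solve for n.
rate2/rate1 = 0.471748 / 0.015169 = 31.0995
[A]2/[A]1 = 0.239 / 0.076 = 3.1447
n = ln(31.0995) / ln(3.1447) = 3.0
Nearest integer order:

3


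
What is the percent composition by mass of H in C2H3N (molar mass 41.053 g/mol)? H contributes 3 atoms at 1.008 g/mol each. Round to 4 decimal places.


pct = 100 * (n_elem * M_elem) / M_total
mass_contribution = 3 * 1.008 = 3.024 g/mol
pct = 100 * 3.024 / 41.053
pct = 7.36608774 %, rounded to 4 dp:

7.3661 %


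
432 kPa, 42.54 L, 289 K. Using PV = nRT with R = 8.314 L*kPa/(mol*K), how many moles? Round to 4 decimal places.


PV = nRT, solve for n = PV / (RT).
PV = 432 * 42.54 = 18377.28
RT = 8.314 * 289 = 2402.746
n = 18377.28 / 2402.746
n = 7.6484489 mol, rounded to 4 dp:

7.6484 mol


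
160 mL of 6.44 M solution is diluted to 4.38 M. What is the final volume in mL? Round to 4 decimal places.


Dilution: M1*V1 = M2*V2, solve for V2.
V2 = M1*V1 / M2
V2 = 6.44 * 160 / 4.38
V2 = 1030.4 / 4.38
V2 = 235.25114155 mL, rounded to 4 dp:

235.2511 mL


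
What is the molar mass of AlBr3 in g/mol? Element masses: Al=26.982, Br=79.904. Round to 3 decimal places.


M = sum(count * atomic_mass) over atoms.
M = 1*26.982 + 3*79.904
M = 26.982 + 239.712
M = 266.694 g/mol, rounded to 3 dp:

266.694 g/mol


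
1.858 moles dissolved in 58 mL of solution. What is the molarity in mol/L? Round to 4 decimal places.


Convert volume to liters: V_L = V_mL / 1000.
V_L = 58 / 1000 = 0.058 L
M = n / V_L = 1.858 / 0.058
M = 32.03448276 mol/L, rounded to 4 dp:

32.0345 mol/L


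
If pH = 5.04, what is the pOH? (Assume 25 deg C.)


At 25 deg C, pH + pOH = 14.
pOH = 14 - pH = 14 - 5.04
pOH = 8.96:

8.96


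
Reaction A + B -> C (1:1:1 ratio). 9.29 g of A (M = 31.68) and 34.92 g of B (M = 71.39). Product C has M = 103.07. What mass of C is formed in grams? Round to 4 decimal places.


Find moles of each reactant; the smaller value is the limiting reagent in a 1:1:1 reaction, so moles_C equals moles of the limiter.
n_A = mass_A / M_A = 9.29 / 31.68 = 0.293245 mol
n_B = mass_B / M_B = 34.92 / 71.39 = 0.489144 mol
Limiting reagent: A (smaller), n_limiting = 0.293245 mol
mass_C = n_limiting * M_C = 0.293245 * 103.07
mass_C = 30.22476215 g, rounded to 4 dp:

30.2248 g


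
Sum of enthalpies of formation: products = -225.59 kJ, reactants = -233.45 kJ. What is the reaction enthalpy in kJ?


dH_rxn = sum(dH_f products) - sum(dH_f reactants)
dH_rxn = -225.59 - (-233.45)
dH_rxn = 7.86 kJ:

7.86 kJ


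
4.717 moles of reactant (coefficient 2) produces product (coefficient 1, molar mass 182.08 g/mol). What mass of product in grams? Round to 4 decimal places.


Use the coefficient ratio to convert reactant moles to product moles, then multiply by the product's molar mass.
moles_P = moles_R * (coeff_P / coeff_R) = 4.717 * (1/2) = 2.3585
mass_P = moles_P * M_P = 2.3585 * 182.08
mass_P = 429.43568 g, rounded to 4 dp:

429.4357 g


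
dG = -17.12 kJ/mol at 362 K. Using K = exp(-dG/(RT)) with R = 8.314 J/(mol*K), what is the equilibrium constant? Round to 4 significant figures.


dG is in kJ/mol; multiply by 1000 to match R in J/(mol*K).
RT = 8.314 * 362 = 3009.668 J/mol
exponent = -dG*1000 / (RT) = -(-17.12*1000) / 3009.668 = 5.68833506
K = exp(5.68833506)
K = 295.40139, rounded to 4 significant figures:

295.4


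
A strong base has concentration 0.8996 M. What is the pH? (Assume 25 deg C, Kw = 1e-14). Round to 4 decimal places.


A strong base dissociates completely, so [OH-] equals the given concentration.
pOH = -log10([OH-]) = -log10(0.8996) = 0.045951
pH = 14 - pOH = 14 - 0.045951
pH = 13.954049, rounded to 4 dp:

13.9540


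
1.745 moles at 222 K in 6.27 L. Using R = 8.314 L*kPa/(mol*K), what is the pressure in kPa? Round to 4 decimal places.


PV = nRT, solve for P = nRT / V.
nRT = 1.745 * 8.314 * 222 = 3220.7605
P = 3220.7605 / 6.27
P = 513.67791069 kPa, rounded to 4 dp:

513.6779 kPa


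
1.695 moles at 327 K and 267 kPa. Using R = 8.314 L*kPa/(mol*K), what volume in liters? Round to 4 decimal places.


PV = nRT, solve for V = nRT / P.
nRT = 1.695 * 8.314 * 327 = 4608.1592
V = 4608.1592 / 267
V = 17.25902322 L, rounded to 4 dp:

17.2590 L


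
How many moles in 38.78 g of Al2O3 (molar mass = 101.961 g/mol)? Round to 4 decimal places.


n = mass / M
n = 38.78 / 101.961
n = 0.3803415 mol, rounded to 4 dp:

0.3803 mol


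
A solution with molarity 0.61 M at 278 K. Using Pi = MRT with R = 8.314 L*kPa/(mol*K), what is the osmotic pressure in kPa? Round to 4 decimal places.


Osmotic pressure (van't Hoff): Pi = M*R*T.
RT = 8.314 * 278 = 2311.292
Pi = 0.61 * 2311.292
Pi = 1409.88812 kPa, rounded to 4 dp:

1409.8881 kPa


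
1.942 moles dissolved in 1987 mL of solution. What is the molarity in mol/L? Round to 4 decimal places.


Convert volume to liters: V_L = V_mL / 1000.
V_L = 1987 / 1000 = 1.987 L
M = n / V_L = 1.942 / 1.987
M = 0.97735279 mol/L, rounded to 4 dp:

0.9774 mol/L


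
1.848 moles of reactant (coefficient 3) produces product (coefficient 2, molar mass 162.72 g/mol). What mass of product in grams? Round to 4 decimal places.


Use the coefficient ratio to convert reactant moles to product moles, then multiply by the product's molar mass.
moles_P = moles_R * (coeff_P / coeff_R) = 1.848 * (2/3) = 1.232
mass_P = moles_P * M_P = 1.232 * 162.72
mass_P = 200.47104 g, rounded to 4 dp:

200.4710 g


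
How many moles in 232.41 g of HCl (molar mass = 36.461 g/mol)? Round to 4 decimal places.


n = mass / M
n = 232.41 / 36.461
n = 6.37420806 mol, rounded to 4 dp:

6.3742 mol


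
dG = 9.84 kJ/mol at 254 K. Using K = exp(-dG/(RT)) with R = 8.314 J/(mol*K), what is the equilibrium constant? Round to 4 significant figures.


dG is in kJ/mol; multiply by 1000 to match R in J/(mol*K).
RT = 8.314 * 254 = 2111.756 J/mol
exponent = -dG*1000 / (RT) = -(9.84*1000) / 2111.756 = -4.65962924
K = exp(-4.65962924)
K = 0.0094699728, rounded to 4 significant figures:

0.009470


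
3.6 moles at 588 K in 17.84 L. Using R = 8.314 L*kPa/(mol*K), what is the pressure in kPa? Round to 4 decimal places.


PV = nRT, solve for P = nRT / V.
nRT = 3.6 * 8.314 * 588 = 17599.0752
P = 17599.0752 / 17.84
P = 986.49524664 kPa, rounded to 4 dp:

986.4952 kPa


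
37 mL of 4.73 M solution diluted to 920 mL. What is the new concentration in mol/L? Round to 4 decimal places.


Dilution: M1*V1 = M2*V2, solve for M2.
M2 = M1*V1 / V2
M2 = 4.73 * 37 / 920
M2 = 175.01 / 920
M2 = 0.19022826 mol/L, rounded to 4 dp:

0.1902 mol/L


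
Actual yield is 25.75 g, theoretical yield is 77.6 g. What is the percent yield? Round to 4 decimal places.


% yield = 100 * actual / theoretical
% yield = 100 * 25.75 / 77.6
% yield = 33.18298969 %, rounded to 4 dp:

33.1830 %


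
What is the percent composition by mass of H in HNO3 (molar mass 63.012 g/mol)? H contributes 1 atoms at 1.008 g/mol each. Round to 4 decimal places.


pct = 100 * (n_elem * M_elem) / M_total
mass_contribution = 1 * 1.008 = 1.008 g/mol
pct = 100 * 1.008 / 63.012
pct = 1.5996953 %, rounded to 4 dp:

1.5997 %


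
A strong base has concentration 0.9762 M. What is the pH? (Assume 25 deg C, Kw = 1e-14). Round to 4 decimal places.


A strong base dissociates completely, so [OH-] equals the given concentration.
pOH = -log10([OH-]) = -log10(0.9762) = 0.010461
pH = 14 - pOH = 14 - 0.010461
pH = 13.989539, rounded to 4 dp:

13.9895


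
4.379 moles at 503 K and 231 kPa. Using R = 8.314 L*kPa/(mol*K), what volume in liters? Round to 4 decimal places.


PV = nRT, solve for V = nRT / P.
nRT = 4.379 * 8.314 * 503 = 18312.724
V = 18312.724 / 231
V = 79.27586147 L, rounded to 4 dp:

79.2759 L


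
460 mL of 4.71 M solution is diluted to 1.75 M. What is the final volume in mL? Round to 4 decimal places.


Dilution: M1*V1 = M2*V2, solve for V2.
V2 = M1*V1 / M2
V2 = 4.71 * 460 / 1.75
V2 = 2166.6 / 1.75
V2 = 1238.05714286 mL, rounded to 4 dp:

1238.0571 mL


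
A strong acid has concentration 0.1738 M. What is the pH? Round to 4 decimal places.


A strong acid dissociates completely, so [H+] equals the given concentration.
pH = -log10([H+]) = -log10(0.1738)
pH = 0.75995023, rounded to 4 dp:

0.7600


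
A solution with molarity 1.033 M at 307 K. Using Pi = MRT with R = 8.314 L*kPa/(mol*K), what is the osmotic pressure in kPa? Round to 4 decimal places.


Osmotic pressure (van't Hoff): Pi = M*R*T.
RT = 8.314 * 307 = 2552.398
Pi = 1.033 * 2552.398
Pi = 2636.627134 kPa, rounded to 4 dp:

2636.6271 kPa


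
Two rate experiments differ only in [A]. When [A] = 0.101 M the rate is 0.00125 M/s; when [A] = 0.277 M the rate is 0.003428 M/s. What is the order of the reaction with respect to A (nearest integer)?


Rate is proportional to [A]^n, so rate2/rate1 = ([A]2/[A]1)^n. Take logs to solve for n.
rate2/rate1 = 0.003428 / 0.00125 = 2.7424
[A]2/[A]1 = 0.277 / 0.101 = 2.7426
n = ln(2.7424) / ln(2.7426) = 1.0
Nearest integer order:

1


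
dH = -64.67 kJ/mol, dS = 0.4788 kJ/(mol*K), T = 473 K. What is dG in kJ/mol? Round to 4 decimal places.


Gibbs: dG = dH - T*dS (consistent units, dS already in kJ/(mol*K)).
T*dS = 473 * 0.4788 = 226.4724
dG = -64.67 - (226.4724)
dG = -291.1424 kJ/mol, rounded to 4 dp:

-291.1424 kJ/mol


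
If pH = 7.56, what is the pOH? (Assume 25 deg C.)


At 25 deg C, pH + pOH = 14.
pOH = 14 - pH = 14 - 7.56
pOH = 6.44:

6.44


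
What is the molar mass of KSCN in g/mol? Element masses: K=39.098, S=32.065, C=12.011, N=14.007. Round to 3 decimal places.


M = sum(count * atomic_mass) over atoms.
M = 1*39.098 + 1*32.065 + 1*12.011 + 1*14.007
M = 39.098 + 32.065 + 12.011 + 14.007
M = 97.181 g/mol, rounded to 3 dp:

97.181 g/mol


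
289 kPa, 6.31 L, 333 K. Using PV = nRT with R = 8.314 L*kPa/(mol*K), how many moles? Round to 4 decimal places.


PV = nRT, solve for n = PV / (RT).
PV = 289 * 6.31 = 1823.59
RT = 8.314 * 333 = 2768.562
n = 1823.59 / 2768.562
n = 0.65867768 mol, rounded to 4 dp:

0.6587 mol


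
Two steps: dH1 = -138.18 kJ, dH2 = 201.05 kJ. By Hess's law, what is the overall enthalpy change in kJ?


Hess's law: enthalpy is a state function, so add the step enthalpies.
dH_total = dH1 + dH2 = -138.18 + (201.05)
dH_total = 62.87 kJ:

62.87 kJ


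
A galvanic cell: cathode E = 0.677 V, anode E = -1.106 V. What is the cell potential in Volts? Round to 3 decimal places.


Standard cell potential: E_cell = E_cathode - E_anode.
E_cell = 0.677 - (-1.106)
E_cell = 1.783 V, rounded to 3 dp:

1.783 V


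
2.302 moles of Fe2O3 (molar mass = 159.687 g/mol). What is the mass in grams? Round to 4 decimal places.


mass = n * M
mass = 2.302 * 159.687
mass = 367.599474 g, rounded to 4 dp:

367.5995 g
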